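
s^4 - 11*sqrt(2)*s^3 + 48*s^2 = s^2*(s - 8*sqrt(2))*(s - 3*sqrt(2))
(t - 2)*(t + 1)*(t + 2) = t^3 + t^2 - 4*t - 4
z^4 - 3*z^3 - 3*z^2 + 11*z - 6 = (z - 3)*(z - 1)^2*(z + 2)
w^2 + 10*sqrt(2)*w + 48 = (w + 4*sqrt(2))*(w + 6*sqrt(2))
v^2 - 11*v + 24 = (v - 8)*(v - 3)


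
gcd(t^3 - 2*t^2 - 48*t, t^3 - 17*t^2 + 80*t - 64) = t - 8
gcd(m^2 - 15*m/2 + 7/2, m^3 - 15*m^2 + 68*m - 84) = m - 7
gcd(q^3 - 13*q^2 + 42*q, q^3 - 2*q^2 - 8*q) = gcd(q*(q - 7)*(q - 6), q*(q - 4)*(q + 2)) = q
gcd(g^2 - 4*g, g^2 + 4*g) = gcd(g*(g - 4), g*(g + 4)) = g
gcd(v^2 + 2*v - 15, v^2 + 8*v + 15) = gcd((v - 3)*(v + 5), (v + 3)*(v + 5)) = v + 5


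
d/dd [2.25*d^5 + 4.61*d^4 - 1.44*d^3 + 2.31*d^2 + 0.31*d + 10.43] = 11.25*d^4 + 18.44*d^3 - 4.32*d^2 + 4.62*d + 0.31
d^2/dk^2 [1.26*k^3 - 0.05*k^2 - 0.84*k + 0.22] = 7.56*k - 0.1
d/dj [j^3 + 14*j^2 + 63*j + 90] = 3*j^2 + 28*j + 63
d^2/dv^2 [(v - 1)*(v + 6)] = 2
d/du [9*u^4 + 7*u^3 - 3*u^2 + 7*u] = 36*u^3 + 21*u^2 - 6*u + 7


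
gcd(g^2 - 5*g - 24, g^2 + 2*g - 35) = 1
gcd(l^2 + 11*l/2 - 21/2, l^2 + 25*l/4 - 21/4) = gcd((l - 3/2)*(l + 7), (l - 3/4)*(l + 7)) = l + 7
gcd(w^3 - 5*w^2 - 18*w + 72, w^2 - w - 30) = w - 6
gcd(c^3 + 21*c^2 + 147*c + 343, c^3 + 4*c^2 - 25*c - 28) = c + 7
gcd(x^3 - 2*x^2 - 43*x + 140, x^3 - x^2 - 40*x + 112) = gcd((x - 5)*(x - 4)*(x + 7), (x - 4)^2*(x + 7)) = x^2 + 3*x - 28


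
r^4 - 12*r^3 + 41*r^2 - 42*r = r*(r - 7)*(r - 3)*(r - 2)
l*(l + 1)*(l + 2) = l^3 + 3*l^2 + 2*l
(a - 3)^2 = a^2 - 6*a + 9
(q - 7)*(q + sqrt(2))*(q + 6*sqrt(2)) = q^3 - 7*q^2 + 7*sqrt(2)*q^2 - 49*sqrt(2)*q + 12*q - 84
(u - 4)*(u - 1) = u^2 - 5*u + 4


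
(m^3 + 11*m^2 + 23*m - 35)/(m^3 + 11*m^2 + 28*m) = (m^2 + 4*m - 5)/(m*(m + 4))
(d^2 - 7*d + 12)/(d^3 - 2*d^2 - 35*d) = (-d^2 + 7*d - 12)/(d*(-d^2 + 2*d + 35))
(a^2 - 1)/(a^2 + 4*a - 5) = (a + 1)/(a + 5)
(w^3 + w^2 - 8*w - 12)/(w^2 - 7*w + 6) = (w^3 + w^2 - 8*w - 12)/(w^2 - 7*w + 6)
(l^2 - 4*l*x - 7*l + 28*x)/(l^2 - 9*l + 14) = (l - 4*x)/(l - 2)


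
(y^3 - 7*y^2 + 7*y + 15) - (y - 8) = y^3 - 7*y^2 + 6*y + 23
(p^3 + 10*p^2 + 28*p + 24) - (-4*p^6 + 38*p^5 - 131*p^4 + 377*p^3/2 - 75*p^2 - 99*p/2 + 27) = 4*p^6 - 38*p^5 + 131*p^4 - 375*p^3/2 + 85*p^2 + 155*p/2 - 3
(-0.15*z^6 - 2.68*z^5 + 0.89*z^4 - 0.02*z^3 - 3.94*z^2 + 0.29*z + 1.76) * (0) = 0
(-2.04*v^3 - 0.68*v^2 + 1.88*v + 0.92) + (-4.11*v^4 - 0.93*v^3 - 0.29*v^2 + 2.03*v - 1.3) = -4.11*v^4 - 2.97*v^3 - 0.97*v^2 + 3.91*v - 0.38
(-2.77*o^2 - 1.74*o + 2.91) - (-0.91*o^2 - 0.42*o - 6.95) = -1.86*o^2 - 1.32*o + 9.86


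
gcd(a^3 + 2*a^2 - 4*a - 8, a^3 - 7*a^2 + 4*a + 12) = a - 2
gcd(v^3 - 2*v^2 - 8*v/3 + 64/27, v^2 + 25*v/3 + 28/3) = v + 4/3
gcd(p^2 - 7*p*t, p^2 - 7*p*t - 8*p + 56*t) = p - 7*t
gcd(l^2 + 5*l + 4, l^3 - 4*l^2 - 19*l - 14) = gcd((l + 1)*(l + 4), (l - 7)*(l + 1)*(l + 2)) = l + 1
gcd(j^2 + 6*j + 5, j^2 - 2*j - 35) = j + 5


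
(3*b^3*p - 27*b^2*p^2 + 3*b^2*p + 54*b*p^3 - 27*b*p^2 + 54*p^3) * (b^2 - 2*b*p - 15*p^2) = 3*b^5*p - 33*b^4*p^2 + 3*b^4*p + 63*b^3*p^3 - 33*b^3*p^2 + 297*b^2*p^4 + 63*b^2*p^3 - 810*b*p^5 + 297*b*p^4 - 810*p^5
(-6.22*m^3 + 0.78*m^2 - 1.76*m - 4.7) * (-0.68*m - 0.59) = 4.2296*m^4 + 3.1394*m^3 + 0.7366*m^2 + 4.2344*m + 2.773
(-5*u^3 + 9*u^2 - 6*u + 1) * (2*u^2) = -10*u^5 + 18*u^4 - 12*u^3 + 2*u^2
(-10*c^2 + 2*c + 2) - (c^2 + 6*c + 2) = -11*c^2 - 4*c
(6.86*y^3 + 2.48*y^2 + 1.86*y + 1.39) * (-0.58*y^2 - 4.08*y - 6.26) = -3.9788*y^5 - 29.4272*y^4 - 54.1408*y^3 - 23.9198*y^2 - 17.3148*y - 8.7014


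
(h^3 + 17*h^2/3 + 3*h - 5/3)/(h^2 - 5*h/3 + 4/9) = 3*(h^2 + 6*h + 5)/(3*h - 4)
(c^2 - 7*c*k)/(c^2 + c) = (c - 7*k)/(c + 1)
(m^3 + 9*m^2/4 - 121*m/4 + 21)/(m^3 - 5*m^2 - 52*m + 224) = (m - 3/4)/(m - 8)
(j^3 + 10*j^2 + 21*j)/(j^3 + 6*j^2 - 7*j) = (j + 3)/(j - 1)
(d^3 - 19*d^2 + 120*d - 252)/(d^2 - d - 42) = (d^2 - 12*d + 36)/(d + 6)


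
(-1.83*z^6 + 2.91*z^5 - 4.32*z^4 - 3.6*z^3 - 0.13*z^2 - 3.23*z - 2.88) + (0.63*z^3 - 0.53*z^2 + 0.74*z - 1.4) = -1.83*z^6 + 2.91*z^5 - 4.32*z^4 - 2.97*z^3 - 0.66*z^2 - 2.49*z - 4.28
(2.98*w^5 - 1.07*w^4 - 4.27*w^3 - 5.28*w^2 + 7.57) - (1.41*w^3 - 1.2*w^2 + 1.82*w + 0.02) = 2.98*w^5 - 1.07*w^4 - 5.68*w^3 - 4.08*w^2 - 1.82*w + 7.55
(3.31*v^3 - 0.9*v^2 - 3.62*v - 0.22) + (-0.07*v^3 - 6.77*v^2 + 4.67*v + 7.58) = 3.24*v^3 - 7.67*v^2 + 1.05*v + 7.36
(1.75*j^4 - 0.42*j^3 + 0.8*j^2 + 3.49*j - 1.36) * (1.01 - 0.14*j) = -0.245*j^5 + 1.8263*j^4 - 0.5362*j^3 + 0.3194*j^2 + 3.7153*j - 1.3736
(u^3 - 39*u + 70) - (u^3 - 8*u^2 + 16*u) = 8*u^2 - 55*u + 70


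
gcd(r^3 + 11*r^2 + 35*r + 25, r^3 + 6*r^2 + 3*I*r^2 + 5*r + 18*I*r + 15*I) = r^2 + 6*r + 5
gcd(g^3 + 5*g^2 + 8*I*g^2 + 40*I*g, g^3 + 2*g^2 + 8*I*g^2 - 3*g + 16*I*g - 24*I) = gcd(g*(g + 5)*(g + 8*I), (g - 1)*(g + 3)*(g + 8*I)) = g + 8*I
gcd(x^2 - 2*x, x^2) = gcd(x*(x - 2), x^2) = x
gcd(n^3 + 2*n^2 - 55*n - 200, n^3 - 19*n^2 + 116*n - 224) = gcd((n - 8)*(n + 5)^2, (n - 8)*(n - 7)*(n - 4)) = n - 8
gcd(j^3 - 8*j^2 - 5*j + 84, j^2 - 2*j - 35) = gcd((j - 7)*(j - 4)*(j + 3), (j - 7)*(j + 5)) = j - 7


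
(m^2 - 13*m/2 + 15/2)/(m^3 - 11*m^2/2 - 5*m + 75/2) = (2*m - 3)/(2*m^2 - m - 15)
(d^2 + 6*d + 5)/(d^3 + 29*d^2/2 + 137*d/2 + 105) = 2*(d + 1)/(2*d^2 + 19*d + 42)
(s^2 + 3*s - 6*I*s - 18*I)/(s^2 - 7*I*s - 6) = (s + 3)/(s - I)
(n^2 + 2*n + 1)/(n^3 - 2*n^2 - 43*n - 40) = (n + 1)/(n^2 - 3*n - 40)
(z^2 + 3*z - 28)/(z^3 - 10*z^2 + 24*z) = (z + 7)/(z*(z - 6))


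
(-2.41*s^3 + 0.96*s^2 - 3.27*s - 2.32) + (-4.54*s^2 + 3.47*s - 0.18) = -2.41*s^3 - 3.58*s^2 + 0.2*s - 2.5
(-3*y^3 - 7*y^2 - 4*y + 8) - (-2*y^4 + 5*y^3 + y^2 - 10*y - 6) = 2*y^4 - 8*y^3 - 8*y^2 + 6*y + 14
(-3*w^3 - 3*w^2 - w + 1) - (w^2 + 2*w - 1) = -3*w^3 - 4*w^2 - 3*w + 2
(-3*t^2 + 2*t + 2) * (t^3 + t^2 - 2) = -3*t^5 - t^4 + 4*t^3 + 8*t^2 - 4*t - 4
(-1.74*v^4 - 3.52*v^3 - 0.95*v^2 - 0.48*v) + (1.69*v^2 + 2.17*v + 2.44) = -1.74*v^4 - 3.52*v^3 + 0.74*v^2 + 1.69*v + 2.44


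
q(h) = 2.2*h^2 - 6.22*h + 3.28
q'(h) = 4.4*h - 6.22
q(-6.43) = 134.23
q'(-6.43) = -34.51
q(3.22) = 6.06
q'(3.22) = 7.95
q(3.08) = 4.99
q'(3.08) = 7.33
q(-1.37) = 15.93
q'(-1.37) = -12.25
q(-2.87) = 39.25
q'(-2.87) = -18.85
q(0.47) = 0.84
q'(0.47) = -4.15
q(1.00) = -0.74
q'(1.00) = -1.82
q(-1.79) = 21.46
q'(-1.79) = -14.10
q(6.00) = 45.16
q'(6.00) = 20.18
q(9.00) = 125.50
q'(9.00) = 33.38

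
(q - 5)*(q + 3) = q^2 - 2*q - 15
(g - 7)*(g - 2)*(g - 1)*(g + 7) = g^4 - 3*g^3 - 47*g^2 + 147*g - 98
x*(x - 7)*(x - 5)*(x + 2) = x^4 - 10*x^3 + 11*x^2 + 70*x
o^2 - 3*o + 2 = (o - 2)*(o - 1)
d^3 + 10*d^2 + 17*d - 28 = (d - 1)*(d + 4)*(d + 7)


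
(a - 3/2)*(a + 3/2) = a^2 - 9/4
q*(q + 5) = q^2 + 5*q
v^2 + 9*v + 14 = (v + 2)*(v + 7)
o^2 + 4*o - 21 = (o - 3)*(o + 7)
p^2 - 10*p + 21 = (p - 7)*(p - 3)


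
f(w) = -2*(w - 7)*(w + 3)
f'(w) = 8 - 4*w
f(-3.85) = -18.44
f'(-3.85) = 23.40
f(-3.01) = -0.20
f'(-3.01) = 20.04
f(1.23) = 48.81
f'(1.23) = 3.08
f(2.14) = 49.96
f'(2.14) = -0.56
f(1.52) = 49.54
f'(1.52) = 1.92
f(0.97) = 47.88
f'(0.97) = 4.12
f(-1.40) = 26.88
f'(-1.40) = 13.60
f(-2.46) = 10.22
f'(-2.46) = 17.84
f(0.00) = 42.00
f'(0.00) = 8.00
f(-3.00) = 0.00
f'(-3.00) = 20.00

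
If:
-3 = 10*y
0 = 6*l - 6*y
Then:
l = -3/10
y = -3/10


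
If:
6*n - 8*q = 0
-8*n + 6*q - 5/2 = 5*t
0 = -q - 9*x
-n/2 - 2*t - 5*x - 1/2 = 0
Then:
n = -30/79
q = -45/158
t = -37/158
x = 5/158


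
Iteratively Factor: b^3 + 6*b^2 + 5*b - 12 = (b + 3)*(b^2 + 3*b - 4) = (b + 3)*(b + 4)*(b - 1)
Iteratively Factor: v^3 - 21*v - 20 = (v + 1)*(v^2 - v - 20) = (v - 5)*(v + 1)*(v + 4)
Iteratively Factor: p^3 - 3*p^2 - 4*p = (p)*(p^2 - 3*p - 4) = p*(p - 4)*(p + 1)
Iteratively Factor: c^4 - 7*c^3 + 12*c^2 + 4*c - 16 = (c + 1)*(c^3 - 8*c^2 + 20*c - 16) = (c - 2)*(c + 1)*(c^2 - 6*c + 8) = (c - 4)*(c - 2)*(c + 1)*(c - 2)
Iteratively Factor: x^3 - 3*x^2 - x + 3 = (x - 3)*(x^2 - 1) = (x - 3)*(x - 1)*(x + 1)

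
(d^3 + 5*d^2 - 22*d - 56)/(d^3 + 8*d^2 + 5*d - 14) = (d - 4)/(d - 1)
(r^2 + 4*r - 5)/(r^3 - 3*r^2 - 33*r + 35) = 1/(r - 7)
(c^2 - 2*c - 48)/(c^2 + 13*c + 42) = (c - 8)/(c + 7)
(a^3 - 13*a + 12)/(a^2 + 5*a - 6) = (a^2 + a - 12)/(a + 6)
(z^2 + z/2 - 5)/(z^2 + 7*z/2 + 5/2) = (z - 2)/(z + 1)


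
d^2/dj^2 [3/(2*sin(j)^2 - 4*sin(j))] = 3*(-2*sin(j) + 3 + 1/sin(j) - 6/sin(j)^2 + 4/sin(j)^3)/(sin(j) - 2)^3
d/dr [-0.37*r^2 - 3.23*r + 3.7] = -0.74*r - 3.23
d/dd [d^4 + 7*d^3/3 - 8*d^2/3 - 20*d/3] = 4*d^3 + 7*d^2 - 16*d/3 - 20/3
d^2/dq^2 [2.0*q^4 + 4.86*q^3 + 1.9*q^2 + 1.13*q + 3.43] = 24.0*q^2 + 29.16*q + 3.8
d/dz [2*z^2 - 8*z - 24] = 4*z - 8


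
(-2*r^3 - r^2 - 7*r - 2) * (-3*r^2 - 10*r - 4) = 6*r^5 + 23*r^4 + 39*r^3 + 80*r^2 + 48*r + 8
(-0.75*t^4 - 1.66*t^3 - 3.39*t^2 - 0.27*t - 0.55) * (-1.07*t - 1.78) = 0.8025*t^5 + 3.1112*t^4 + 6.5821*t^3 + 6.3231*t^2 + 1.0691*t + 0.979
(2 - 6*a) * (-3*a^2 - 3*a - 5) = 18*a^3 + 12*a^2 + 24*a - 10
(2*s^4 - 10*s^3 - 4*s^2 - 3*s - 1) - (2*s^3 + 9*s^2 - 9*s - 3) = 2*s^4 - 12*s^3 - 13*s^2 + 6*s + 2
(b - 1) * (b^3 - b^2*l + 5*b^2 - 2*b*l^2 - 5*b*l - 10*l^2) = b^4 - b^3*l + 4*b^3 - 2*b^2*l^2 - 4*b^2*l - 5*b^2 - 8*b*l^2 + 5*b*l + 10*l^2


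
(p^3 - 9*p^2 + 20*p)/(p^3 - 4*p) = (p^2 - 9*p + 20)/(p^2 - 4)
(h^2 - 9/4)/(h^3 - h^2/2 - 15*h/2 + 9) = (h + 3/2)/(h^2 + h - 6)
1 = 1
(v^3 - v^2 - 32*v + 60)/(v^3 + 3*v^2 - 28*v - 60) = (v - 2)/(v + 2)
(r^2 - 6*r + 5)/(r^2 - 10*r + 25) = (r - 1)/(r - 5)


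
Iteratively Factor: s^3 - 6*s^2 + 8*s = (s - 2)*(s^2 - 4*s) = s*(s - 2)*(s - 4)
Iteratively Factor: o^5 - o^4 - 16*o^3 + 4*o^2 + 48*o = (o + 3)*(o^4 - 4*o^3 - 4*o^2 + 16*o) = (o - 2)*(o + 3)*(o^3 - 2*o^2 - 8*o) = (o - 2)*(o + 2)*(o + 3)*(o^2 - 4*o) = (o - 4)*(o - 2)*(o + 2)*(o + 3)*(o)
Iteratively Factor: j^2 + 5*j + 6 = (j + 2)*(j + 3)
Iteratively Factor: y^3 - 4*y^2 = (y)*(y^2 - 4*y) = y^2*(y - 4)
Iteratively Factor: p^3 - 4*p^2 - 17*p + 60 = (p + 4)*(p^2 - 8*p + 15) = (p - 5)*(p + 4)*(p - 3)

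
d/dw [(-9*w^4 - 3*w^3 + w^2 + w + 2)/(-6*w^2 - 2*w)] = (27*w^5 + 18*w^4 + 3*w^3 + w^2 + 6*w + 1)/(w^2*(9*w^2 + 6*w + 1))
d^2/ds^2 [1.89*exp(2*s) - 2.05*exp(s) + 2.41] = (7.56*exp(s) - 2.05)*exp(s)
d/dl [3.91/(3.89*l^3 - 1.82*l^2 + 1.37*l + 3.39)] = (-45.6297*l^2 + 14.2324*l - 5.3567)/(3.89*l^3 - 1.82*l^2 + 1.37*l + 3.39)^2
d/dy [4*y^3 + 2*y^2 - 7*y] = 12*y^2 + 4*y - 7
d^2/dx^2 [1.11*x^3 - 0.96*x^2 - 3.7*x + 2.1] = 6.66*x - 1.92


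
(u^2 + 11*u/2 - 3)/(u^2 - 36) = (u - 1/2)/(u - 6)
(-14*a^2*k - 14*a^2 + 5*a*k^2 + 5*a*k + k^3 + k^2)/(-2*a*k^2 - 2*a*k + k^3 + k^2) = (7*a + k)/k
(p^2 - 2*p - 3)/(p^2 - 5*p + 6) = (p + 1)/(p - 2)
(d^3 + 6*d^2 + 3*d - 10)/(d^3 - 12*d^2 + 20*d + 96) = (d^2 + 4*d - 5)/(d^2 - 14*d + 48)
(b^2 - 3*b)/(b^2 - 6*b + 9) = b/(b - 3)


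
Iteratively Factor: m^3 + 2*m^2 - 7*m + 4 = (m + 4)*(m^2 - 2*m + 1) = (m - 1)*(m + 4)*(m - 1)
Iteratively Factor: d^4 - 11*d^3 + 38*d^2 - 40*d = (d - 2)*(d^3 - 9*d^2 + 20*d) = (d - 5)*(d - 2)*(d^2 - 4*d) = (d - 5)*(d - 4)*(d - 2)*(d)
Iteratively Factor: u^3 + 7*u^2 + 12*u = (u + 3)*(u^2 + 4*u) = u*(u + 3)*(u + 4)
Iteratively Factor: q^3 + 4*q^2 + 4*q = (q + 2)*(q^2 + 2*q) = q*(q + 2)*(q + 2)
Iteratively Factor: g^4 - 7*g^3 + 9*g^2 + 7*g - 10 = (g - 1)*(g^3 - 6*g^2 + 3*g + 10) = (g - 5)*(g - 1)*(g^2 - g - 2) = (g - 5)*(g - 2)*(g - 1)*(g + 1)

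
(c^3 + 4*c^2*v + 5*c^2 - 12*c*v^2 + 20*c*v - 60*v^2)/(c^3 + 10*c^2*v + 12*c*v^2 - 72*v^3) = (c + 5)/(c + 6*v)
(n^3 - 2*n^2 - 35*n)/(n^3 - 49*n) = (n + 5)/(n + 7)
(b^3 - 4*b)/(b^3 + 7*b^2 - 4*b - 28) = b/(b + 7)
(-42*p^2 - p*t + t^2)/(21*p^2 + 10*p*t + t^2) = (-42*p^2 - p*t + t^2)/(21*p^2 + 10*p*t + t^2)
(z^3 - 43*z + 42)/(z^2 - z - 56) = (z^2 - 7*z + 6)/(z - 8)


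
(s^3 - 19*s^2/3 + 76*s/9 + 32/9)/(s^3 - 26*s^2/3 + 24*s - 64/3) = (s + 1/3)/(s - 2)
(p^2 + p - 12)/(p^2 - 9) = (p + 4)/(p + 3)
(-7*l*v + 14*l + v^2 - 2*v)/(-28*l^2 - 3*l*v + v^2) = (v - 2)/(4*l + v)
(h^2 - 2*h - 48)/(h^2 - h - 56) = (h + 6)/(h + 7)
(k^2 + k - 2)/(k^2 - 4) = (k - 1)/(k - 2)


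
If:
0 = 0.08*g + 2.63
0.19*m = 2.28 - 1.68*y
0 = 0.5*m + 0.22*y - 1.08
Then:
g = -32.88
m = 1.64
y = 1.17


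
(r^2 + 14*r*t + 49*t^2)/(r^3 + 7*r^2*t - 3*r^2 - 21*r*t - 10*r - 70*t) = (r + 7*t)/(r^2 - 3*r - 10)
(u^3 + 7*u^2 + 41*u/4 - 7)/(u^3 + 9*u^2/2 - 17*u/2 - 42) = (u - 1/2)/(u - 3)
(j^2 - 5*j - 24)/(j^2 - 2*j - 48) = (j + 3)/(j + 6)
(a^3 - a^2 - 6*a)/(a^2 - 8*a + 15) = a*(a + 2)/(a - 5)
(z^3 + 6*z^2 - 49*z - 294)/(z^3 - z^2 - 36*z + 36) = (z^2 - 49)/(z^2 - 7*z + 6)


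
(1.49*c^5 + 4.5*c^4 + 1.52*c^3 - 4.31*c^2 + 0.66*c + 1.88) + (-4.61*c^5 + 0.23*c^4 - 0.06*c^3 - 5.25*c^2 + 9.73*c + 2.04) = -3.12*c^5 + 4.73*c^4 + 1.46*c^3 - 9.56*c^2 + 10.39*c + 3.92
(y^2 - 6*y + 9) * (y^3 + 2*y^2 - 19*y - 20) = y^5 - 4*y^4 - 22*y^3 + 112*y^2 - 51*y - 180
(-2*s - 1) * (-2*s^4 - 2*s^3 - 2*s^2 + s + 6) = 4*s^5 + 6*s^4 + 6*s^3 - 13*s - 6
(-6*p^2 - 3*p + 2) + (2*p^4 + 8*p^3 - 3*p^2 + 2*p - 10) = 2*p^4 + 8*p^3 - 9*p^2 - p - 8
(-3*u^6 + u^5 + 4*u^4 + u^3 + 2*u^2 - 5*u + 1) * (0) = 0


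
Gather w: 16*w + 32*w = 48*w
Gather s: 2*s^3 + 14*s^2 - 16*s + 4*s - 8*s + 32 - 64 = 2*s^3 + 14*s^2 - 20*s - 32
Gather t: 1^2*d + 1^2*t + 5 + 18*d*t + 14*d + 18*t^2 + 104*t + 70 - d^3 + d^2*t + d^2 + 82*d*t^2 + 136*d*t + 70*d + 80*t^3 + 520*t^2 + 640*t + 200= -d^3 + d^2 + 85*d + 80*t^3 + t^2*(82*d + 538) + t*(d^2 + 154*d + 745) + 275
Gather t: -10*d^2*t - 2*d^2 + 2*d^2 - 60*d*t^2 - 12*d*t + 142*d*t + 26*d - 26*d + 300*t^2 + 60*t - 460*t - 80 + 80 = t^2*(300 - 60*d) + t*(-10*d^2 + 130*d - 400)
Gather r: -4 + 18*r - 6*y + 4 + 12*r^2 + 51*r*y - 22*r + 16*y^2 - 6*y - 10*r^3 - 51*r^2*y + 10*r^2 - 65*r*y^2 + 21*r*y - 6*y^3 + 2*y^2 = -10*r^3 + r^2*(22 - 51*y) + r*(-65*y^2 + 72*y - 4) - 6*y^3 + 18*y^2 - 12*y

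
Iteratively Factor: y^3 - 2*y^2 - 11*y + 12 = (y - 4)*(y^2 + 2*y - 3) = (y - 4)*(y - 1)*(y + 3)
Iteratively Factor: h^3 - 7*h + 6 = (h - 2)*(h^2 + 2*h - 3) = (h - 2)*(h + 3)*(h - 1)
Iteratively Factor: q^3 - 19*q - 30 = (q + 2)*(q^2 - 2*q - 15) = (q + 2)*(q + 3)*(q - 5)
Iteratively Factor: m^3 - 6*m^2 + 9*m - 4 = (m - 1)*(m^2 - 5*m + 4) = (m - 4)*(m - 1)*(m - 1)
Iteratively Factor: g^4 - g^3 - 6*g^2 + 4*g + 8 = (g + 1)*(g^3 - 2*g^2 - 4*g + 8) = (g + 1)*(g + 2)*(g^2 - 4*g + 4) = (g - 2)*(g + 1)*(g + 2)*(g - 2)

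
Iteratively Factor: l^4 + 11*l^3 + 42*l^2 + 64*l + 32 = (l + 4)*(l^3 + 7*l^2 + 14*l + 8) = (l + 1)*(l + 4)*(l^2 + 6*l + 8) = (l + 1)*(l + 4)^2*(l + 2)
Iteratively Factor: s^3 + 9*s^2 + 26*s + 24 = (s + 4)*(s^2 + 5*s + 6) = (s + 3)*(s + 4)*(s + 2)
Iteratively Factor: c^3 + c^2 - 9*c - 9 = (c - 3)*(c^2 + 4*c + 3) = (c - 3)*(c + 1)*(c + 3)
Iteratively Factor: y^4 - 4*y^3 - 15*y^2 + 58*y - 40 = (y + 4)*(y^3 - 8*y^2 + 17*y - 10) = (y - 1)*(y + 4)*(y^2 - 7*y + 10) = (y - 5)*(y - 1)*(y + 4)*(y - 2)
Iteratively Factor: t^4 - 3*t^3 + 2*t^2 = (t)*(t^3 - 3*t^2 + 2*t) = t*(t - 1)*(t^2 - 2*t) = t^2*(t - 1)*(t - 2)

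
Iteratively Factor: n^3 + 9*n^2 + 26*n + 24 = (n + 4)*(n^2 + 5*n + 6) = (n + 3)*(n + 4)*(n + 2)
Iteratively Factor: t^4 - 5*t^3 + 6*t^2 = (t)*(t^3 - 5*t^2 + 6*t) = t*(t - 2)*(t^2 - 3*t) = t*(t - 3)*(t - 2)*(t)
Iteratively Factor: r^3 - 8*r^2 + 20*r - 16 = (r - 2)*(r^2 - 6*r + 8) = (r - 4)*(r - 2)*(r - 2)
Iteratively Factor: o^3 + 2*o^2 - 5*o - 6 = (o + 1)*(o^2 + o - 6) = (o + 1)*(o + 3)*(o - 2)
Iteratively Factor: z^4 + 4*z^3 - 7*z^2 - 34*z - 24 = (z + 4)*(z^3 - 7*z - 6) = (z + 2)*(z + 4)*(z^2 - 2*z - 3) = (z - 3)*(z + 2)*(z + 4)*(z + 1)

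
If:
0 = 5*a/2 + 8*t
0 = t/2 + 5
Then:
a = 32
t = -10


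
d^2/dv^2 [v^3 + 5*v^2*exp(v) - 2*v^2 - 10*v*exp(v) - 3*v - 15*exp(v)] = 5*v^2*exp(v) + 10*v*exp(v) + 6*v - 25*exp(v) - 4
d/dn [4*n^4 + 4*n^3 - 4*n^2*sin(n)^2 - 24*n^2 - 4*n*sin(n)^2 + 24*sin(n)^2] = 16*n^3 - 4*n^2*sin(2*n) + 12*n^2 + 4*sqrt(2)*n*cos(2*n + pi/4) - 52*n + 24*sin(2*n) + 2*cos(2*n) - 2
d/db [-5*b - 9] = -5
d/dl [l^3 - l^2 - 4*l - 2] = 3*l^2 - 2*l - 4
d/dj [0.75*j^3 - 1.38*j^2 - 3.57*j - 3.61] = 2.25*j^2 - 2.76*j - 3.57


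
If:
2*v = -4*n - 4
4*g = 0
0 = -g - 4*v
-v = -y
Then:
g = 0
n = -1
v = 0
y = 0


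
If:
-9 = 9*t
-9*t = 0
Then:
No Solution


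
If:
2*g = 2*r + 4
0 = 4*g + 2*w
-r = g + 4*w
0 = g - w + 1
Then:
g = -1/3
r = -7/3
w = 2/3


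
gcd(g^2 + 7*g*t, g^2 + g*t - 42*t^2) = g + 7*t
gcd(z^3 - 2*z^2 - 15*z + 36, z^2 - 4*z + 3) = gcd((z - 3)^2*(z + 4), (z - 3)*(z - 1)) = z - 3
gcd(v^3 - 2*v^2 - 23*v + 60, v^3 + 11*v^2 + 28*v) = 1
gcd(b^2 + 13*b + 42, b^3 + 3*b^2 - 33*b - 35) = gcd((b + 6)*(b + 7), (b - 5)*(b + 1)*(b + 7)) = b + 7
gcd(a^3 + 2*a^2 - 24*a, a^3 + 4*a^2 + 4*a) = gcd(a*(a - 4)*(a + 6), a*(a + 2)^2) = a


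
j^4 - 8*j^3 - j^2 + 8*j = j*(j - 8)*(j - 1)*(j + 1)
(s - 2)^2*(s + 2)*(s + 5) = s^4 + 3*s^3 - 14*s^2 - 12*s + 40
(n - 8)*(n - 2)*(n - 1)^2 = n^4 - 12*n^3 + 37*n^2 - 42*n + 16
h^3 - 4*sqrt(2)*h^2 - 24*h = h*(h - 6*sqrt(2))*(h + 2*sqrt(2))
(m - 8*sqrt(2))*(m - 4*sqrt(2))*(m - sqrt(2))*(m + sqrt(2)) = m^4 - 12*sqrt(2)*m^3 + 62*m^2 + 24*sqrt(2)*m - 128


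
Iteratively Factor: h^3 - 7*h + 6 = (h + 3)*(h^2 - 3*h + 2) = (h - 1)*(h + 3)*(h - 2)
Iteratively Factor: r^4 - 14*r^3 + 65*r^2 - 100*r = (r - 5)*(r^3 - 9*r^2 + 20*r) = (r - 5)^2*(r^2 - 4*r) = r*(r - 5)^2*(r - 4)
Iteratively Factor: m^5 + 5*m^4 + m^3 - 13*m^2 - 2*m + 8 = (m + 1)*(m^4 + 4*m^3 - 3*m^2 - 10*m + 8) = (m - 1)*(m + 1)*(m^3 + 5*m^2 + 2*m - 8) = (m - 1)*(m + 1)*(m + 2)*(m^2 + 3*m - 4) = (m - 1)^2*(m + 1)*(m + 2)*(m + 4)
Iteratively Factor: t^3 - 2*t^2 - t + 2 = (t + 1)*(t^2 - 3*t + 2) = (t - 1)*(t + 1)*(t - 2)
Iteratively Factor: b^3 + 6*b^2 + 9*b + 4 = (b + 1)*(b^2 + 5*b + 4) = (b + 1)^2*(b + 4)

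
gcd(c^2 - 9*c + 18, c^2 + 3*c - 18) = c - 3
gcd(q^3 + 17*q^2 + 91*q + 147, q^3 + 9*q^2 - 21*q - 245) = q^2 + 14*q + 49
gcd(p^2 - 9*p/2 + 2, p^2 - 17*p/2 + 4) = p - 1/2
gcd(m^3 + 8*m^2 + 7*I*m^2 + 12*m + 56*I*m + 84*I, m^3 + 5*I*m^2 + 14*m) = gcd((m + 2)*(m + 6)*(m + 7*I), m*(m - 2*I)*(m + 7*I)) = m + 7*I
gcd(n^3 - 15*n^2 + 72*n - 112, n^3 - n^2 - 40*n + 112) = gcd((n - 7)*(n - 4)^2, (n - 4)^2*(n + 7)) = n^2 - 8*n + 16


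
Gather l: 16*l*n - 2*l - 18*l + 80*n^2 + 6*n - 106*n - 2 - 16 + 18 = l*(16*n - 20) + 80*n^2 - 100*n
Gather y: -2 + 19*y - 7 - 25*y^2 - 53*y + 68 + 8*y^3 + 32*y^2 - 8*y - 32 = 8*y^3 + 7*y^2 - 42*y + 27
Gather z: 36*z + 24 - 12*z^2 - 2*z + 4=-12*z^2 + 34*z + 28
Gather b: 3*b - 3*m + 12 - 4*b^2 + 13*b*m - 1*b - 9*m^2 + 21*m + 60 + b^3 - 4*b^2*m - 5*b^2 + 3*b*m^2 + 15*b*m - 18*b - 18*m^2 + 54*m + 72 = b^3 + b^2*(-4*m - 9) + b*(3*m^2 + 28*m - 16) - 27*m^2 + 72*m + 144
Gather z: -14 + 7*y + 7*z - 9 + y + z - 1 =8*y + 8*z - 24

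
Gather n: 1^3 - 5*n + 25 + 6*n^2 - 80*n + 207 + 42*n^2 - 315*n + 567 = 48*n^2 - 400*n + 800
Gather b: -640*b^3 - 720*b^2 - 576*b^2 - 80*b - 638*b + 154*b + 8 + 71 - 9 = -640*b^3 - 1296*b^2 - 564*b + 70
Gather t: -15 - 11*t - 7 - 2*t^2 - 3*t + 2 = -2*t^2 - 14*t - 20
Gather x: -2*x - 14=-2*x - 14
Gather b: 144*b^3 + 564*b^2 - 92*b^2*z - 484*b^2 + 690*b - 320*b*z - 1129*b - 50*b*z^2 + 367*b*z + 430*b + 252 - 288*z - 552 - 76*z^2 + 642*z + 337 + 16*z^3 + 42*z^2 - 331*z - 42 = 144*b^3 + b^2*(80 - 92*z) + b*(-50*z^2 + 47*z - 9) + 16*z^3 - 34*z^2 + 23*z - 5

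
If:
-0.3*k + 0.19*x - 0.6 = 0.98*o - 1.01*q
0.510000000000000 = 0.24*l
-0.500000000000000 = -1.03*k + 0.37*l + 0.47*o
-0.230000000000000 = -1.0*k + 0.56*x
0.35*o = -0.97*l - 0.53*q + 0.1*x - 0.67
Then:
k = -0.45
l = 2.12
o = -3.72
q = -2.92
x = -1.21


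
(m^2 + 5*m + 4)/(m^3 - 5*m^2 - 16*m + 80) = (m + 1)/(m^2 - 9*m + 20)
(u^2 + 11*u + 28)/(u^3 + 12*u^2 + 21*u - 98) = (u + 4)/(u^2 + 5*u - 14)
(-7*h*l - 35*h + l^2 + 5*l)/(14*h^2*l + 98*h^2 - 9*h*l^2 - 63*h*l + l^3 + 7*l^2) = (-l - 5)/(2*h*l + 14*h - l^2 - 7*l)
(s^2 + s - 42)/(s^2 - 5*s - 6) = (s + 7)/(s + 1)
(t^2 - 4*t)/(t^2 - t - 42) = t*(4 - t)/(-t^2 + t + 42)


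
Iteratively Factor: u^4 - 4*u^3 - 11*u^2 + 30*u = (u)*(u^3 - 4*u^2 - 11*u + 30) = u*(u - 5)*(u^2 + u - 6) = u*(u - 5)*(u + 3)*(u - 2)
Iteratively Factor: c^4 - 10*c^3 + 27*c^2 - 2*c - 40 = (c - 4)*(c^3 - 6*c^2 + 3*c + 10) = (c - 4)*(c + 1)*(c^2 - 7*c + 10) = (c - 5)*(c - 4)*(c + 1)*(c - 2)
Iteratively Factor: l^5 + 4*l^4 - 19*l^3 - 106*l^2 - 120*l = (l + 4)*(l^4 - 19*l^2 - 30*l) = (l - 5)*(l + 4)*(l^3 + 5*l^2 + 6*l) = l*(l - 5)*(l + 4)*(l^2 + 5*l + 6) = l*(l - 5)*(l + 2)*(l + 4)*(l + 3)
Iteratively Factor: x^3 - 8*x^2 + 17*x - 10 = (x - 2)*(x^2 - 6*x + 5) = (x - 2)*(x - 1)*(x - 5)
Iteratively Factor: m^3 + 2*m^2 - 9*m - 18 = (m - 3)*(m^2 + 5*m + 6) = (m - 3)*(m + 2)*(m + 3)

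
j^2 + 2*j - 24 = (j - 4)*(j + 6)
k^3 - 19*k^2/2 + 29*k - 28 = (k - 4)*(k - 7/2)*(k - 2)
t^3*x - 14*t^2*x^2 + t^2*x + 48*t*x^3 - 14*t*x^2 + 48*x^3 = (t - 8*x)*(t - 6*x)*(t*x + x)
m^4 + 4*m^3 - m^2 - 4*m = m*(m - 1)*(m + 1)*(m + 4)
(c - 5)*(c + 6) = c^2 + c - 30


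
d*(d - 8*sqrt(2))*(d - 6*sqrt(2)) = d^3 - 14*sqrt(2)*d^2 + 96*d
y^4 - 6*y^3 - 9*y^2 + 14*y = y*(y - 7)*(y - 1)*(y + 2)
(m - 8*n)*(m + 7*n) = m^2 - m*n - 56*n^2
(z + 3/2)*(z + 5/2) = z^2 + 4*z + 15/4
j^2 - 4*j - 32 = (j - 8)*(j + 4)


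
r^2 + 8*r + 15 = (r + 3)*(r + 5)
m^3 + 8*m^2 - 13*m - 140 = (m - 4)*(m + 5)*(m + 7)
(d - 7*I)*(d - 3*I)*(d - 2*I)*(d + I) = d^4 - 11*I*d^3 - 29*d^2 + I*d - 42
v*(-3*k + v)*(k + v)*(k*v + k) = -3*k^3*v^2 - 3*k^3*v - 2*k^2*v^3 - 2*k^2*v^2 + k*v^4 + k*v^3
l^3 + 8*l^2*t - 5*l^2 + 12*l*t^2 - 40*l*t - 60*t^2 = (l - 5)*(l + 2*t)*(l + 6*t)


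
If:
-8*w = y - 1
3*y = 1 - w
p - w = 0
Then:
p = 2/23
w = 2/23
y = 7/23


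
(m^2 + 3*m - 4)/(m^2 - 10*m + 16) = (m^2 + 3*m - 4)/(m^2 - 10*m + 16)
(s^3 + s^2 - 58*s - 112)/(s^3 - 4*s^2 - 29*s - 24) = (s^2 + 9*s + 14)/(s^2 + 4*s + 3)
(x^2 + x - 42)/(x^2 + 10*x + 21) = (x - 6)/(x + 3)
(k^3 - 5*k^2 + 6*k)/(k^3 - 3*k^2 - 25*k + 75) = k*(k - 2)/(k^2 - 25)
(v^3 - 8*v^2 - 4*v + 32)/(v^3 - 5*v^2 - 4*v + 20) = (v - 8)/(v - 5)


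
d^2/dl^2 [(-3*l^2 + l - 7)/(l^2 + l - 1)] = 4*(2*l^3 - 15*l^2 - 9*l - 8)/(l^6 + 3*l^5 - 5*l^3 + 3*l - 1)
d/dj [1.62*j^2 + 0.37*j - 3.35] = 3.24*j + 0.37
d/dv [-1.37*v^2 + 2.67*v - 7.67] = 2.67 - 2.74*v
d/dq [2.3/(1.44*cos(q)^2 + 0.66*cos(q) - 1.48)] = (6.624*cos(q) + 1.518)*sin(q)/(1.44*cos(q)^2 + 0.66*cos(q) - 1.48)^2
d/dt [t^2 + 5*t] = 2*t + 5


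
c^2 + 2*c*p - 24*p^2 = (c - 4*p)*(c + 6*p)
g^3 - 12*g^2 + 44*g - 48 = (g - 6)*(g - 4)*(g - 2)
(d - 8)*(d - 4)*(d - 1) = d^3 - 13*d^2 + 44*d - 32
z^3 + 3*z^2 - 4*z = z*(z - 1)*(z + 4)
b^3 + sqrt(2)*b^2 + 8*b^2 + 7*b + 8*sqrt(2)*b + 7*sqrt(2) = (b + 1)*(b + 7)*(b + sqrt(2))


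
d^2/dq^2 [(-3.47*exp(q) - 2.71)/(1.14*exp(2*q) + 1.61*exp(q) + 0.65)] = (-4.509612*exp(4*q) - 7.71882599999999*exp(3*q) + 0.505817999999991*exp(2*q) + 4.639204*exp(q) + 1.36994)*exp(q)/(1.481544*exp(6*q) + 6.277068*exp(5*q) + 11.399202*exp(4*q) + 11.331341*exp(3*q) + 6.499545*exp(2*q) + 2.040675*exp(q) + 0.274625)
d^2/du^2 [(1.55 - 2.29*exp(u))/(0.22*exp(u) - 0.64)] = (-0.247412*exp(u) - 0.719744)*exp(u)/(0.010648*exp(3*u) - 0.092928*exp(2*u) + 0.270336*exp(u) - 0.262144)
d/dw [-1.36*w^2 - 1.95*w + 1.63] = -2.72*w - 1.95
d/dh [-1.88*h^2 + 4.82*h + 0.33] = 4.82 - 3.76*h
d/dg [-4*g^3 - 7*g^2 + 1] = 2*g*(-6*g - 7)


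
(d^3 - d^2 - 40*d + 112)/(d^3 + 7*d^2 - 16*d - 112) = (d - 4)/(d + 4)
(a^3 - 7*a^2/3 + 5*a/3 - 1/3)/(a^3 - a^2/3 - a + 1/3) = (a - 1)/(a + 1)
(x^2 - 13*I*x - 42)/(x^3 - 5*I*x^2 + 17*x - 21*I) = (x - 6*I)/(x^2 + 2*I*x + 3)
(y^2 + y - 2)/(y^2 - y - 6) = (y - 1)/(y - 3)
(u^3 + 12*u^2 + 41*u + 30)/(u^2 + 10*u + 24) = (u^2 + 6*u + 5)/(u + 4)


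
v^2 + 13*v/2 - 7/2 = (v - 1/2)*(v + 7)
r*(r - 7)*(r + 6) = r^3 - r^2 - 42*r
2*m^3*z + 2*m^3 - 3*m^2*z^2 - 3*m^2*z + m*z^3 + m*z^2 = (-2*m + z)*(-m + z)*(m*z + m)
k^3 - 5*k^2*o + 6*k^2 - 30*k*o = k*(k + 6)*(k - 5*o)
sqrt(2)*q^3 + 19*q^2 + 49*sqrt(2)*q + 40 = (q + 4*sqrt(2))*(q + 5*sqrt(2))*(sqrt(2)*q + 1)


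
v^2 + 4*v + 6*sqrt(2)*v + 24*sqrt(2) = (v + 4)*(v + 6*sqrt(2))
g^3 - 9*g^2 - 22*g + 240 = (g - 8)*(g - 6)*(g + 5)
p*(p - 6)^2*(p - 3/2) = p^4 - 27*p^3/2 + 54*p^2 - 54*p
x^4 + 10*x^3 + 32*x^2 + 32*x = x*(x + 2)*(x + 4)^2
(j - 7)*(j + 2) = j^2 - 5*j - 14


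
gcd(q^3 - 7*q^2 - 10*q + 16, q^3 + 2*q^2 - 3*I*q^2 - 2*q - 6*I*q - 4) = q + 2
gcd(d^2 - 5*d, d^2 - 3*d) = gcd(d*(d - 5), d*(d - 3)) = d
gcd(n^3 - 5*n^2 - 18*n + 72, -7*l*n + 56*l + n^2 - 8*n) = 1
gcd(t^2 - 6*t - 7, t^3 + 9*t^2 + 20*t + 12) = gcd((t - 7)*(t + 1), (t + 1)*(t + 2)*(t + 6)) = t + 1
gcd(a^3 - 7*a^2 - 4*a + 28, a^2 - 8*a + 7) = a - 7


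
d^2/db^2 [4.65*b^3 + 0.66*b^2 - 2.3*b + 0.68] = 27.9*b + 1.32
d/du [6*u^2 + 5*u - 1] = 12*u + 5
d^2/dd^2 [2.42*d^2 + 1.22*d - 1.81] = 4.84000000000000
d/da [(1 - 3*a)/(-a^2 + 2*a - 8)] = (-3*a^2 + 2*a + 22)/(a^4 - 4*a^3 + 20*a^2 - 32*a + 64)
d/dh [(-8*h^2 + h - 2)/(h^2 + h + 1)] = 3*(-3*h^2 - 4*h + 1)/(h^4 + 2*h^3 + 3*h^2 + 2*h + 1)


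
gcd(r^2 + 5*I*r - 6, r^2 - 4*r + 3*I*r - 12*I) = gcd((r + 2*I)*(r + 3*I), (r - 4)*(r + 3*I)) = r + 3*I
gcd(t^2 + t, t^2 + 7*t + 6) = t + 1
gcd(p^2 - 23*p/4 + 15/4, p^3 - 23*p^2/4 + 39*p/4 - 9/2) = p - 3/4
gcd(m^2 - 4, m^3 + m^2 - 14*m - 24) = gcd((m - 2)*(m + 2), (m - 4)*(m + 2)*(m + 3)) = m + 2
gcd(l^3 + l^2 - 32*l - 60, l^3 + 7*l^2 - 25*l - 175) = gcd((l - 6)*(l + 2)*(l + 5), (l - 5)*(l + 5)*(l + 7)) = l + 5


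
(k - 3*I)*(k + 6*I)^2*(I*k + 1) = I*k^4 - 8*k^3 + 9*I*k^2 - 108*k + 108*I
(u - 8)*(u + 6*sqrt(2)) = u^2 - 8*u + 6*sqrt(2)*u - 48*sqrt(2)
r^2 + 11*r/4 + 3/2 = (r + 3/4)*(r + 2)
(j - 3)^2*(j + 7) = j^3 + j^2 - 33*j + 63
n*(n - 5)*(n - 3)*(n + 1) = n^4 - 7*n^3 + 7*n^2 + 15*n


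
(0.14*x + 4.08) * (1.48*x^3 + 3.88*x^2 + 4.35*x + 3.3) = 0.2072*x^4 + 6.5816*x^3 + 16.4394*x^2 + 18.21*x + 13.464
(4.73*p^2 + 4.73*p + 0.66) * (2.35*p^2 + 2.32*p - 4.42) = 11.1155*p^4 + 22.0891*p^3 - 8.382*p^2 - 19.3754*p - 2.9172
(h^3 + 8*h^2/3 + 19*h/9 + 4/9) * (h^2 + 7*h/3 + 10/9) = h^5 + 5*h^4 + 85*h^3/9 + 25*h^2/3 + 274*h/81 + 40/81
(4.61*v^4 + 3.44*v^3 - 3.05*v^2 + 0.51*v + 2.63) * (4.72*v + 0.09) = 21.7592*v^5 + 16.6517*v^4 - 14.0864*v^3 + 2.1327*v^2 + 12.4595*v + 0.2367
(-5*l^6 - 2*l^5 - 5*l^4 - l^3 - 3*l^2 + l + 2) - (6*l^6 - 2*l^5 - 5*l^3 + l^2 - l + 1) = -11*l^6 - 5*l^4 + 4*l^3 - 4*l^2 + 2*l + 1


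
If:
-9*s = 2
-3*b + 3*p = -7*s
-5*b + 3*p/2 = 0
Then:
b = 2/9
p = 20/27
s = -2/9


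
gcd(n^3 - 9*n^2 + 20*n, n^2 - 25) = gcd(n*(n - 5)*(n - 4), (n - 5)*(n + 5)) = n - 5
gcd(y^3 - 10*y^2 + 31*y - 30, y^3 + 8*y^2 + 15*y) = 1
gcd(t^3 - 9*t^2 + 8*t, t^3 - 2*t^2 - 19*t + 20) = t - 1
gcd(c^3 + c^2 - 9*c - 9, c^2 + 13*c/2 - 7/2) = 1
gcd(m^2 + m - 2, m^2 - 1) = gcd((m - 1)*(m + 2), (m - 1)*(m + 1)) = m - 1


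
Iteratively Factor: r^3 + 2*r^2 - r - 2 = (r + 2)*(r^2 - 1) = (r - 1)*(r + 2)*(r + 1)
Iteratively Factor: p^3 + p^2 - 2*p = (p + 2)*(p^2 - p) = p*(p + 2)*(p - 1)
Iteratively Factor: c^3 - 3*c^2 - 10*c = (c - 5)*(c^2 + 2*c) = c*(c - 5)*(c + 2)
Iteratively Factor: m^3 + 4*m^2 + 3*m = (m)*(m^2 + 4*m + 3) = m*(m + 1)*(m + 3)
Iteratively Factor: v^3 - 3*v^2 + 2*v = (v)*(v^2 - 3*v + 2) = v*(v - 1)*(v - 2)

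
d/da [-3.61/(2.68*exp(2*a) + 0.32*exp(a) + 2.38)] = (19.3496*exp(a) + 1.1552)*exp(a)/(2.68*exp(2*a) + 0.32*exp(a) + 2.38)^2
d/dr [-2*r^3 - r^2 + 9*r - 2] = -6*r^2 - 2*r + 9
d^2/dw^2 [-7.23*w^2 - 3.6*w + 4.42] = -14.4600000000000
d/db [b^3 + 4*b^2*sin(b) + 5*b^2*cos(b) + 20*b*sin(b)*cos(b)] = -5*b^2*sin(b) + 4*b^2*cos(b) + 3*b^2 + 8*b*sin(b) + 10*b*cos(b) + 20*b*cos(2*b) + 10*sin(2*b)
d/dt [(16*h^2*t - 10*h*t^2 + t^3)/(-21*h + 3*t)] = (-112*h^3 + 140*h^2*t - 31*h*t^2 + 2*t^3)/(3*(49*h^2 - 14*h*t + t^2))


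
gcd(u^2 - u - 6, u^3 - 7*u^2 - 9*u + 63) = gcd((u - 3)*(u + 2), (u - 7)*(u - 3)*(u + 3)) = u - 3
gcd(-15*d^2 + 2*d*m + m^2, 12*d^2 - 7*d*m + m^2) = 3*d - m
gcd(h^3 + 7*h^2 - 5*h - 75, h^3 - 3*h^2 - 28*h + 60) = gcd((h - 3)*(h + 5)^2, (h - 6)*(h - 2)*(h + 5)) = h + 5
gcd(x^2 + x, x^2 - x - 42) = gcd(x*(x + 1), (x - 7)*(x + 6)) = 1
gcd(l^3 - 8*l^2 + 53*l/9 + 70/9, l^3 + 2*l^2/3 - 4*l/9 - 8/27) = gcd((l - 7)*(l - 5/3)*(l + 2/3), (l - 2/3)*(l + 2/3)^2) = l + 2/3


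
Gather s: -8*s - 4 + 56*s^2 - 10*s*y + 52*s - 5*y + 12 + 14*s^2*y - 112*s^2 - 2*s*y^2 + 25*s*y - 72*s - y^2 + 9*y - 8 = s^2*(14*y - 56) + s*(-2*y^2 + 15*y - 28) - y^2 + 4*y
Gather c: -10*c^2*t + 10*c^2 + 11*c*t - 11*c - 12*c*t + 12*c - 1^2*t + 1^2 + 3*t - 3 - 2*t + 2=c^2*(10 - 10*t) + c*(1 - t)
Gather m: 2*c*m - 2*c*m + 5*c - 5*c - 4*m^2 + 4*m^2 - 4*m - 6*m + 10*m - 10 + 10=0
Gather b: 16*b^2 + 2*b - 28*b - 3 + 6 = 16*b^2 - 26*b + 3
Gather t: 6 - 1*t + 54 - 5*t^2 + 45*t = -5*t^2 + 44*t + 60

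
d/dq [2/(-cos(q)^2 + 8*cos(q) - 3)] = 4*(4 - cos(q))*sin(q)/(cos(q)^2 - 8*cos(q) + 3)^2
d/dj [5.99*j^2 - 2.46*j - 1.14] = 11.98*j - 2.46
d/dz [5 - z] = -1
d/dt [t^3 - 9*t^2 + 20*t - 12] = 3*t^2 - 18*t + 20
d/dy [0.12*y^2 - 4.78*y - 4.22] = 0.24*y - 4.78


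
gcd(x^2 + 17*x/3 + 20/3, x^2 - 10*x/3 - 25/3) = x + 5/3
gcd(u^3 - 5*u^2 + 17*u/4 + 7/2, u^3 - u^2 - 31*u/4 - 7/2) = u^2 - 3*u - 7/4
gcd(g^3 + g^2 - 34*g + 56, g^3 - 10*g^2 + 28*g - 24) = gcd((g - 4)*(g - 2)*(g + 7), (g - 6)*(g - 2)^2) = g - 2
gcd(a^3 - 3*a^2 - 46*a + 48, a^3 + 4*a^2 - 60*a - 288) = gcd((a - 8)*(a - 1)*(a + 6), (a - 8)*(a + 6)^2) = a^2 - 2*a - 48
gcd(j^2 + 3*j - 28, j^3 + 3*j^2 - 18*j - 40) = j - 4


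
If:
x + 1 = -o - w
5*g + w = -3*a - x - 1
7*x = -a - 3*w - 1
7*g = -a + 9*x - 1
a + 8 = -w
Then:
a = -818/167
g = 498/167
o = 36/167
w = -518/167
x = 315/167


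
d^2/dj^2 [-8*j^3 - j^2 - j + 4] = -48*j - 2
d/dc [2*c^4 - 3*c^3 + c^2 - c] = 8*c^3 - 9*c^2 + 2*c - 1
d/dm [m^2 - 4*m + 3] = 2*m - 4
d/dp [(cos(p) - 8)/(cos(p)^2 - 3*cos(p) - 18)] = (cos(p)^2 - 16*cos(p) + 42)*sin(p)/(sin(p)^2 + 3*cos(p) + 17)^2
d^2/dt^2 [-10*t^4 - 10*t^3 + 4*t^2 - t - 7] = -120*t^2 - 60*t + 8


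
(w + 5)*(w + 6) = w^2 + 11*w + 30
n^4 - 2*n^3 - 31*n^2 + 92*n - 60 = (n - 5)*(n - 2)*(n - 1)*(n + 6)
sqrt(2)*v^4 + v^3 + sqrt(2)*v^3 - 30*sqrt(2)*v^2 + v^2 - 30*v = v*(v - 5)*(v + 6)*(sqrt(2)*v + 1)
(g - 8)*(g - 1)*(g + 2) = g^3 - 7*g^2 - 10*g + 16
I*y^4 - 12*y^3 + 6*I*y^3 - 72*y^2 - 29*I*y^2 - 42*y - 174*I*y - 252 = (y + 6)*(y + 6*I)*(y + 7*I)*(I*y + 1)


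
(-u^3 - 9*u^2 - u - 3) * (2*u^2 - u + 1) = -2*u^5 - 17*u^4 + 6*u^3 - 14*u^2 + 2*u - 3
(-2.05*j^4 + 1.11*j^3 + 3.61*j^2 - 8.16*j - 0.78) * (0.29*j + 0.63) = -0.5945*j^5 - 0.9696*j^4 + 1.7462*j^3 - 0.0921000000000003*j^2 - 5.367*j - 0.4914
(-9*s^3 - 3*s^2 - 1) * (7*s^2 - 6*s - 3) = -63*s^5 + 33*s^4 + 45*s^3 + 2*s^2 + 6*s + 3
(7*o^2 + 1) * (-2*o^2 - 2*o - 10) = -14*o^4 - 14*o^3 - 72*o^2 - 2*o - 10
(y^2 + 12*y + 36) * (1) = y^2 + 12*y + 36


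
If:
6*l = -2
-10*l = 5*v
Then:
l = -1/3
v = 2/3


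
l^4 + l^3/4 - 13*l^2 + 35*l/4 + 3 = (l - 3)*(l - 1)*(l + 1/4)*(l + 4)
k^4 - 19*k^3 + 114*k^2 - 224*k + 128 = (k - 8)^2*(k - 2)*(k - 1)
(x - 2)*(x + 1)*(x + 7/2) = x^3 + 5*x^2/2 - 11*x/2 - 7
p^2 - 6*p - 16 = (p - 8)*(p + 2)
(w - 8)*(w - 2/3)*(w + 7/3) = w^3 - 19*w^2/3 - 134*w/9 + 112/9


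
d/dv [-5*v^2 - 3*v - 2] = -10*v - 3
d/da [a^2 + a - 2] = 2*a + 1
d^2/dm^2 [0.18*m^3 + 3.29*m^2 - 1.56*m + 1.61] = 1.08*m + 6.58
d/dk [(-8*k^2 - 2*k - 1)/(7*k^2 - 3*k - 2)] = (38*k^2 + 46*k + 1)/(49*k^4 - 42*k^3 - 19*k^2 + 12*k + 4)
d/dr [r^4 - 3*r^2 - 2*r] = 4*r^3 - 6*r - 2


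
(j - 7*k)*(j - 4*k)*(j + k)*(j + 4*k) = j^4 - 6*j^3*k - 23*j^2*k^2 + 96*j*k^3 + 112*k^4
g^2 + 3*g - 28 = (g - 4)*(g + 7)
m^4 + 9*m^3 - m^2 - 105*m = m*(m - 3)*(m + 5)*(m + 7)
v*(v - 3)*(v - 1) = v^3 - 4*v^2 + 3*v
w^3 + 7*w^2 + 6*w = w*(w + 1)*(w + 6)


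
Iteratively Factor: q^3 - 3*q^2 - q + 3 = (q + 1)*(q^2 - 4*q + 3) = (q - 3)*(q + 1)*(q - 1)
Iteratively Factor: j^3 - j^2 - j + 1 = (j - 1)*(j^2 - 1) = (j - 1)^2*(j + 1)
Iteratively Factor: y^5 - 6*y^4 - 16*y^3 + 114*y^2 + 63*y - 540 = (y - 3)*(y^4 - 3*y^3 - 25*y^2 + 39*y + 180) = (y - 5)*(y - 3)*(y^3 + 2*y^2 - 15*y - 36) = (y - 5)*(y - 4)*(y - 3)*(y^2 + 6*y + 9) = (y - 5)*(y - 4)*(y - 3)*(y + 3)*(y + 3)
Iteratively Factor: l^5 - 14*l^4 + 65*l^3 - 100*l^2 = (l - 5)*(l^4 - 9*l^3 + 20*l^2) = l*(l - 5)*(l^3 - 9*l^2 + 20*l) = l^2*(l - 5)*(l^2 - 9*l + 20) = l^2*(l - 5)^2*(l - 4)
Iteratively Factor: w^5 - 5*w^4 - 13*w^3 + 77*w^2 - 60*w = (w - 1)*(w^4 - 4*w^3 - 17*w^2 + 60*w) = (w - 3)*(w - 1)*(w^3 - w^2 - 20*w) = (w - 3)*(w - 1)*(w + 4)*(w^2 - 5*w) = (w - 5)*(w - 3)*(w - 1)*(w + 4)*(w)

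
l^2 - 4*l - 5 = (l - 5)*(l + 1)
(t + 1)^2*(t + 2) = t^3 + 4*t^2 + 5*t + 2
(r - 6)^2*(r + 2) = r^3 - 10*r^2 + 12*r + 72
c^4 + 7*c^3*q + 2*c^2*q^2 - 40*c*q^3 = c*(c - 2*q)*(c + 4*q)*(c + 5*q)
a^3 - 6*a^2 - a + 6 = (a - 6)*(a - 1)*(a + 1)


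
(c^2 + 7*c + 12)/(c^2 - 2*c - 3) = (c^2 + 7*c + 12)/(c^2 - 2*c - 3)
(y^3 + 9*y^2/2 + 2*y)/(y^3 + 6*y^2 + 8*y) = (y + 1/2)/(y + 2)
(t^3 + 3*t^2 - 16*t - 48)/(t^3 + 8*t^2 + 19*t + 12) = (t - 4)/(t + 1)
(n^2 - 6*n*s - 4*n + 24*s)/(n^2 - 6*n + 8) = (n - 6*s)/(n - 2)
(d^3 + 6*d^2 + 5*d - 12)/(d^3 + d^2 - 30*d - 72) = (d - 1)/(d - 6)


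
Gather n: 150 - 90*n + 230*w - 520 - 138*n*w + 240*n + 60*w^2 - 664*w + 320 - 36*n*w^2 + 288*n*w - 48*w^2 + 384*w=n*(-36*w^2 + 150*w + 150) + 12*w^2 - 50*w - 50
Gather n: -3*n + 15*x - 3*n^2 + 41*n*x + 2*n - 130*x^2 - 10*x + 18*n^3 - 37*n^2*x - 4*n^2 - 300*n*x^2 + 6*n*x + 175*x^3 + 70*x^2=18*n^3 + n^2*(-37*x - 7) + n*(-300*x^2 + 47*x - 1) + 175*x^3 - 60*x^2 + 5*x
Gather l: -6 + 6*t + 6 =6*t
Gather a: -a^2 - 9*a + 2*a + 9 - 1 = -a^2 - 7*a + 8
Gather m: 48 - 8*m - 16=32 - 8*m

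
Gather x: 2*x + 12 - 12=2*x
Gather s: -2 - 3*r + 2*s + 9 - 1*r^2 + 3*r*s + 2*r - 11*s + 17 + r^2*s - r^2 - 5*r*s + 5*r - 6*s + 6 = -2*r^2 + 4*r + s*(r^2 - 2*r - 15) + 30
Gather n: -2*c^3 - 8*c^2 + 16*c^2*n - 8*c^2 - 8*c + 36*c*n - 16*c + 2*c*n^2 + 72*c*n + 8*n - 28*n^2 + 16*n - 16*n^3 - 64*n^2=-2*c^3 - 16*c^2 - 24*c - 16*n^3 + n^2*(2*c - 92) + n*(16*c^2 + 108*c + 24)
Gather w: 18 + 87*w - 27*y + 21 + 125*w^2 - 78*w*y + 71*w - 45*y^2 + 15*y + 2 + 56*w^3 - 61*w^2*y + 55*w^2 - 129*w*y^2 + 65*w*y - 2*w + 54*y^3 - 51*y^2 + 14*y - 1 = 56*w^3 + w^2*(180 - 61*y) + w*(-129*y^2 - 13*y + 156) + 54*y^3 - 96*y^2 + 2*y + 40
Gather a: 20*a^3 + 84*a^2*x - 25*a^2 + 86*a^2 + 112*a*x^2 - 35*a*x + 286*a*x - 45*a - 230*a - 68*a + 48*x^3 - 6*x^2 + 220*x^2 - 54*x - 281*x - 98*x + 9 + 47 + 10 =20*a^3 + a^2*(84*x + 61) + a*(112*x^2 + 251*x - 343) + 48*x^3 + 214*x^2 - 433*x + 66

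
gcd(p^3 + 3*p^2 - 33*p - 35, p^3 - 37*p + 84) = p + 7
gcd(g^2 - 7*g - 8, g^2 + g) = g + 1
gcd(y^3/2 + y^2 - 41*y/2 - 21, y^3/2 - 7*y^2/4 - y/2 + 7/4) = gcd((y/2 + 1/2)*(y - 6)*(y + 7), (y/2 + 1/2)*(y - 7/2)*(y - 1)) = y + 1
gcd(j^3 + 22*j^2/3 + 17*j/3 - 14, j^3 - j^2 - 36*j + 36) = j^2 + 5*j - 6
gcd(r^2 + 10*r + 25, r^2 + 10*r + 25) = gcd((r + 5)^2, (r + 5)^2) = r^2 + 10*r + 25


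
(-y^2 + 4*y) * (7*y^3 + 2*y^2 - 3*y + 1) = -7*y^5 + 26*y^4 + 11*y^3 - 13*y^2 + 4*y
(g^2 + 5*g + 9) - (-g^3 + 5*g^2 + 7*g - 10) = g^3 - 4*g^2 - 2*g + 19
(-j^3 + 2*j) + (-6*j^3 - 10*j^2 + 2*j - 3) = -7*j^3 - 10*j^2 + 4*j - 3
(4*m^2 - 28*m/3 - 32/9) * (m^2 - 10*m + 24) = 4*m^4 - 148*m^3/3 + 1672*m^2/9 - 1696*m/9 - 256/3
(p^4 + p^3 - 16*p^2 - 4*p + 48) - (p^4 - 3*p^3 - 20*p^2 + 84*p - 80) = 4*p^3 + 4*p^2 - 88*p + 128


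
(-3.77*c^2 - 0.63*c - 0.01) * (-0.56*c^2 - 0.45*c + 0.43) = 2.1112*c^4 + 2.0493*c^3 - 1.332*c^2 - 0.2664*c - 0.0043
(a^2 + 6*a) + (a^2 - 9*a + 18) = 2*a^2 - 3*a + 18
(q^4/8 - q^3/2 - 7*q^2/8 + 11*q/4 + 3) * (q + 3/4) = q^5/8 - 13*q^4/32 - 5*q^3/4 + 67*q^2/32 + 81*q/16 + 9/4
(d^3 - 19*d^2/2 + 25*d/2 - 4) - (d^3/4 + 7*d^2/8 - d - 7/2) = 3*d^3/4 - 83*d^2/8 + 27*d/2 - 1/2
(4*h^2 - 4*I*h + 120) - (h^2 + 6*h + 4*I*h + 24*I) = 3*h^2 - 6*h - 8*I*h + 120 - 24*I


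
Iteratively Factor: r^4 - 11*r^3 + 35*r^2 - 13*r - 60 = (r + 1)*(r^3 - 12*r^2 + 47*r - 60) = (r - 5)*(r + 1)*(r^2 - 7*r + 12) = (r - 5)*(r - 4)*(r + 1)*(r - 3)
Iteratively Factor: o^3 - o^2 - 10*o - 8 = (o + 1)*(o^2 - 2*o - 8) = (o - 4)*(o + 1)*(o + 2)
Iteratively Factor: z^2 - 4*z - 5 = (z + 1)*(z - 5)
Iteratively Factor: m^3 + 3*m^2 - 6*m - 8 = (m + 4)*(m^2 - m - 2) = (m - 2)*(m + 4)*(m + 1)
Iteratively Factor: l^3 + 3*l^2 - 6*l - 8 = (l + 4)*(l^2 - l - 2) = (l + 1)*(l + 4)*(l - 2)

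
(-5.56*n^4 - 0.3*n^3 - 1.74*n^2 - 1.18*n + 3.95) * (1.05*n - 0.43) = -5.838*n^5 + 2.0758*n^4 - 1.698*n^3 - 0.4908*n^2 + 4.6549*n - 1.6985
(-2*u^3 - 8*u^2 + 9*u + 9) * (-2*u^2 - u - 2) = 4*u^5 + 18*u^4 - 6*u^3 - 11*u^2 - 27*u - 18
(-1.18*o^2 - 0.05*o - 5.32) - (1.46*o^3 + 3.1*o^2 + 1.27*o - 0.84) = -1.46*o^3 - 4.28*o^2 - 1.32*o - 4.48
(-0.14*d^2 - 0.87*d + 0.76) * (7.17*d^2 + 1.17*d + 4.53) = -1.0038*d^4 - 6.4017*d^3 + 3.7971*d^2 - 3.0519*d + 3.4428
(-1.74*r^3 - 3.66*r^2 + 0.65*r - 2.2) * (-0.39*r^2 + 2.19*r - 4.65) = 0.6786*r^5 - 2.3832*r^4 - 0.177899999999999*r^3 + 19.3005*r^2 - 7.8405*r + 10.23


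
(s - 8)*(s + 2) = s^2 - 6*s - 16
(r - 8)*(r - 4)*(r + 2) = r^3 - 10*r^2 + 8*r + 64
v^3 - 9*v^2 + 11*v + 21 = (v - 7)*(v - 3)*(v + 1)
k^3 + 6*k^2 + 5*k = k*(k + 1)*(k + 5)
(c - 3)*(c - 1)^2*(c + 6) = c^4 + c^3 - 23*c^2 + 39*c - 18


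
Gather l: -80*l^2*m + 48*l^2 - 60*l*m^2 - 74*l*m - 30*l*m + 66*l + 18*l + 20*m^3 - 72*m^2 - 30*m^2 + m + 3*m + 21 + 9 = l^2*(48 - 80*m) + l*(-60*m^2 - 104*m + 84) + 20*m^3 - 102*m^2 + 4*m + 30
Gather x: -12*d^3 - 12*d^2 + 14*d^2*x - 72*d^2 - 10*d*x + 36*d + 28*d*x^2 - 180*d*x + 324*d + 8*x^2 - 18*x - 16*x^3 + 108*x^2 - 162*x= -12*d^3 - 84*d^2 + 360*d - 16*x^3 + x^2*(28*d + 116) + x*(14*d^2 - 190*d - 180)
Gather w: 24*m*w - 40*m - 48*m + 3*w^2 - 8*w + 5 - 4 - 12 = -88*m + 3*w^2 + w*(24*m - 8) - 11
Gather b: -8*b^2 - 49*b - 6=-8*b^2 - 49*b - 6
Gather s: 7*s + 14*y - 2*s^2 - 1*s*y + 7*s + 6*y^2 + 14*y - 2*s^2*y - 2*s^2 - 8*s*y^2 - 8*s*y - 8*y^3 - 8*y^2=s^2*(-2*y - 4) + s*(-8*y^2 - 9*y + 14) - 8*y^3 - 2*y^2 + 28*y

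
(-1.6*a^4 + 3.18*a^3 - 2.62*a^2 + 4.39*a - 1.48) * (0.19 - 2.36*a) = 3.776*a^5 - 7.8088*a^4 + 6.7874*a^3 - 10.8582*a^2 + 4.3269*a - 0.2812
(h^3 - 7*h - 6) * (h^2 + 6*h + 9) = h^5 + 6*h^4 + 2*h^3 - 48*h^2 - 99*h - 54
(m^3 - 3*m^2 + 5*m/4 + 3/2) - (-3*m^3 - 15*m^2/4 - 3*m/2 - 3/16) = 4*m^3 + 3*m^2/4 + 11*m/4 + 27/16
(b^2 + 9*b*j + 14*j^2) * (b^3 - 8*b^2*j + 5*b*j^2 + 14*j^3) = b^5 + b^4*j - 53*b^3*j^2 - 53*b^2*j^3 + 196*b*j^4 + 196*j^5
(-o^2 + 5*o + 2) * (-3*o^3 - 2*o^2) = 3*o^5 - 13*o^4 - 16*o^3 - 4*o^2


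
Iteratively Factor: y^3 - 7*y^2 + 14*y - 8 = (y - 2)*(y^2 - 5*y + 4) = (y - 4)*(y - 2)*(y - 1)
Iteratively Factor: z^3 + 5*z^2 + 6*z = (z)*(z^2 + 5*z + 6) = z*(z + 3)*(z + 2)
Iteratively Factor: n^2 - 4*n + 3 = (n - 1)*(n - 3)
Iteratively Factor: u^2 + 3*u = (u + 3)*(u)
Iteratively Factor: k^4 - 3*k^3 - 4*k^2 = (k)*(k^3 - 3*k^2 - 4*k) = k*(k - 4)*(k^2 + k) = k*(k - 4)*(k + 1)*(k)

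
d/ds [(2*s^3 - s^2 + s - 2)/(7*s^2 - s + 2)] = 2*s*(7*s^3 - 2*s^2 + 3*s + 12)/(49*s^4 - 14*s^3 + 29*s^2 - 4*s + 4)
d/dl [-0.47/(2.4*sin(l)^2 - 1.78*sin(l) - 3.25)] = (2.256*sin(l) - 0.8366)*cos(l)/(-2.4*sin(l)^2 + 1.78*sin(l) + 3.25)^2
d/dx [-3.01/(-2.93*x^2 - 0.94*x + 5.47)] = (-17.6386*x - 2.8294)/(2.93*x^2 + 0.94*x - 5.47)^2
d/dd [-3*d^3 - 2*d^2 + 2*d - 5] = -9*d^2 - 4*d + 2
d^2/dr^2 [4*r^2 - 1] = 8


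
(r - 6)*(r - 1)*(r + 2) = r^3 - 5*r^2 - 8*r + 12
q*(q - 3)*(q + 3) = q^3 - 9*q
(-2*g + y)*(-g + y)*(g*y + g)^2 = 2*g^4*y^2 + 4*g^4*y + 2*g^4 - 3*g^3*y^3 - 6*g^3*y^2 - 3*g^3*y + g^2*y^4 + 2*g^2*y^3 + g^2*y^2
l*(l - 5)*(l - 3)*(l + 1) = l^4 - 7*l^3 + 7*l^2 + 15*l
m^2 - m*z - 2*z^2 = (m - 2*z)*(m + z)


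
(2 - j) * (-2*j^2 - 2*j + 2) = 2*j^3 - 2*j^2 - 6*j + 4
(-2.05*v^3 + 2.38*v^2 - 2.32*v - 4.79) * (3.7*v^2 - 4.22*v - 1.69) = -7.585*v^5 + 17.457*v^4 - 15.1631*v^3 - 11.9548*v^2 + 24.1346*v + 8.0951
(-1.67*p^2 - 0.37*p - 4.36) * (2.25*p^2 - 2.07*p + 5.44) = -3.7575*p^4 + 2.6244*p^3 - 18.1289*p^2 + 7.0124*p - 23.7184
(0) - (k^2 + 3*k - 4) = -k^2 - 3*k + 4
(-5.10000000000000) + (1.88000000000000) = -3.22000000000000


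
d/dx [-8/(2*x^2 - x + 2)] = 8*(4*x - 1)/(2*x^2 - x + 2)^2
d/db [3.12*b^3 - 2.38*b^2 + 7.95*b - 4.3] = 9.36*b^2 - 4.76*b + 7.95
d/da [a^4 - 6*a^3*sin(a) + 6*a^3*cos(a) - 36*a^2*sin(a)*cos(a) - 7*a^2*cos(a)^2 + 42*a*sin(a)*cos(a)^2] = -6*sqrt(2)*a^3*sin(a + pi/4) + 4*a^3 + 7*a^2*sin(2*a) - 36*a^2*cos(2*a) + 18*sqrt(2)*a^2*cos(a + pi/4) - 36*a*sin(2*a) + 21*a*cos(a)/2 - 7*a*cos(2*a) + 63*a*cos(3*a)/2 - 7*a + 21*sin(a)/2 + 21*sin(3*a)/2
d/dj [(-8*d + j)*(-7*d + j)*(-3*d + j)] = 101*d^2 - 36*d*j + 3*j^2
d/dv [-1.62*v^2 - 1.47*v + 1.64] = -3.24*v - 1.47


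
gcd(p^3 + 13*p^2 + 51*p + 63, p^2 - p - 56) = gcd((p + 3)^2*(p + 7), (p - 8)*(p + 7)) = p + 7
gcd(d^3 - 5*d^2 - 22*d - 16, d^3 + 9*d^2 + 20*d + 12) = d^2 + 3*d + 2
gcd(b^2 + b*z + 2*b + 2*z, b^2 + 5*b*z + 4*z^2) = b + z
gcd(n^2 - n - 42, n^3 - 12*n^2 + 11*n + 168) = n - 7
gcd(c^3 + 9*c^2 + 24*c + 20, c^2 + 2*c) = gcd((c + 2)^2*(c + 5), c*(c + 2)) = c + 2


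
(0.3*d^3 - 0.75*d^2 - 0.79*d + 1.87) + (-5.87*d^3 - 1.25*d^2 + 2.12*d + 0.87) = -5.57*d^3 - 2.0*d^2 + 1.33*d + 2.74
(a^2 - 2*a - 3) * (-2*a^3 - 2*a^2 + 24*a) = -2*a^5 + 2*a^4 + 34*a^3 - 42*a^2 - 72*a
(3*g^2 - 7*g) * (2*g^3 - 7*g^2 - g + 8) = 6*g^5 - 35*g^4 + 46*g^3 + 31*g^2 - 56*g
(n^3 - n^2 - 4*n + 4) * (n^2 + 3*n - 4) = n^5 + 2*n^4 - 11*n^3 - 4*n^2 + 28*n - 16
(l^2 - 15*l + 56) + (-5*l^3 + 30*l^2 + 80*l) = -5*l^3 + 31*l^2 + 65*l + 56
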